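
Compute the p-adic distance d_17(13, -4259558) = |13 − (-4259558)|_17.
d_17(13, -4259558) = 1/1419857

Step 1 — x − y = 13 − (-4259558) = 4259571. Step 2 — v_17(4259571) = 5 (factor: 4259571 = (17^5 · 3); the sign does not affect v_p). Step 3 — |x − y|_17 = 17^{-5} = 1/1419857.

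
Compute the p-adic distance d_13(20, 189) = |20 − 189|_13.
d_13(20, 189) = 1/169

Step 1 — x − y = 20 − 189 = -169. Step 2 — v_13(-169) = 2 (factor: -169 = −(13^2 · 1); the sign does not affect v_p). Step 3 — |x − y|_13 = 13^{-2} = 1/169.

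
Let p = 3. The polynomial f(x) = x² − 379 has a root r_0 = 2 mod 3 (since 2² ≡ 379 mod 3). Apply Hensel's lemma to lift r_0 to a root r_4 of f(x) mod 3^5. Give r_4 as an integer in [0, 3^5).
r_4 = 53 (mod 243)

Hensel's recurrence: r_{i+1} = r_i − f(r_i)·(f′(r_i))^{-1} mod 3^{i+2}, with f′(x) = 2x. Iterate:
  r_0 = 2 (mod 3)
  r_1 = 8 (mod 9)
  r_2 = 26 (mod 27)
  r_3 = 53 (mod 81)
  r_4 = 53 (mod 243)
Final: r_4 = 53, and one checks f(r_4) ≡ 0 mod 3^5.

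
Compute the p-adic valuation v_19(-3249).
v_19(-3249) = 2

v_19(n) is the largest exponent k such that 19^k divides n. Factor out: -3249 = -19^2 · 9. (Sign doesn't affect v_p.) So v_19(-3249) = 2.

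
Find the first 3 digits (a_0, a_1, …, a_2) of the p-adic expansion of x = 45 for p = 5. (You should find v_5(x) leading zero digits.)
(a_0, …, a_2) = (0, 4, 1)

v_5(45) = 1, so a_0 = ... = a_0 = 0. Factor out: x = 5^1 · u with u = 9 a unit in ℤ_5. Expand u iteratively via a_{v+i} = u_i mod 5, u_{i+1} = (u_i − a_{v+i})/5:
  u_0 = 9;  a_1 = 4;  u_1 = (u_0 − 4)/5 = 1
  u_1 = 1;  a_2 = 1;  u_2 = (u_1 − 1)/5 = 0
Digits: (0, 4, 1).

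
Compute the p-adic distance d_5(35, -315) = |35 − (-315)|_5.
d_5(35, -315) = 1/25

Step 1 — x − y = 35 − (-315) = 350. Step 2 — v_5(350) = 2 (factor: 350 = (5^2 · 14); the sign does not affect v_p). Step 3 — |x − y|_5 = 5^{-2} = 1/25.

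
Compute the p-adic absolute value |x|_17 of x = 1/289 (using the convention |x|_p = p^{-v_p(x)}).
|1/289|_17 = 289

Step 1 — compute v_17(x) by factoring powers of 17 out of the numerator and denominator: v_17(1/289) = -2. Step 2 — apply |x|_p = p^{-v_p(x)} = 17^{2} = 289.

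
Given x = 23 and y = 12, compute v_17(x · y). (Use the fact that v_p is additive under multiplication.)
v_17(276) = 0

v_p(x) = 0 (factor: 23 = 17^0 · 23); v_p(y) = 0 (factor: 12 = 17^0 · 12). Additivity: v_p(xy) = v_p(x) + v_p(y) = 0 + 0 = 0. (Direct check: xy = 276 = 17^0 · (276).)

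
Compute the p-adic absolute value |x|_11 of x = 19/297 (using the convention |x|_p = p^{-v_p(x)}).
|19/297|_11 = 11

Step 1 — compute v_11(x) by factoring powers of 11 out of the numerator and denominator: v_11(19/297) = -1. Step 2 — apply |x|_p = p^{-v_p(x)} = 11^{1} = 11.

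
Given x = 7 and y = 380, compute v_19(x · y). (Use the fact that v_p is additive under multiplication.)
v_19(2660) = 1

v_p(x) = 0 (factor: 7 = 19^0 · 7); v_p(y) = 1 (factor: 380 = 19^1 · 20). Additivity: v_p(xy) = v_p(x) + v_p(y) = 0 + 1 = 1. (Direct check: xy = 2660 = 19^1 · (140).)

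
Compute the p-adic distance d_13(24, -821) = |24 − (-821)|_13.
d_13(24, -821) = 1/169

Step 1 — x − y = 24 − (-821) = 845. Step 2 — v_13(845) = 2 (factor: 845 = (13^2 · 5); the sign does not affect v_p). Step 3 — |x − y|_13 = 13^{-2} = 1/169.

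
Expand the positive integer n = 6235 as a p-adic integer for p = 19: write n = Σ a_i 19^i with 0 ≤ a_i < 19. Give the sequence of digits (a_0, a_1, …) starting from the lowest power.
(a_0, a_1, …) = (3, 5, 17)

Repeated division by 19 gives the digits low-to-high: 6235 = 3 + 5·19^1 + 17·19^2. Digit sequence: (3, 5, 17).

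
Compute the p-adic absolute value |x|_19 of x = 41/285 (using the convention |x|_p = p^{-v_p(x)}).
|41/285|_19 = 19

Step 1 — compute v_19(x) by factoring powers of 19 out of the numerator and denominator: v_19(41/285) = -1. Step 2 — apply |x|_p = p^{-v_p(x)} = 19^{1} = 19.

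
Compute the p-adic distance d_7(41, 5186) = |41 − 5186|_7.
d_7(41, 5186) = 1/343

Step 1 — x − y = 41 − 5186 = -5145. Step 2 — v_7(-5145) = 3 (factor: -5145 = −(7^3 · 15); the sign does not affect v_p). Step 3 — |x − y|_7 = 7^{-3} = 1/343.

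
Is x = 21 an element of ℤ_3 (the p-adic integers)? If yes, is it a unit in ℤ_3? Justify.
x ∈ ℤ_3 but not a unit; v_3(x) = 1 > 0

ℤ_3 = {x ∈ ℚ_3 : v_3(x) ≥ 0} and ℤ_3^× = {x ∈ ℤ_3 : v_3(x) = 0}. Here v_3(21) = v_3(num) − v_3(den) = 1; compare against these criteria.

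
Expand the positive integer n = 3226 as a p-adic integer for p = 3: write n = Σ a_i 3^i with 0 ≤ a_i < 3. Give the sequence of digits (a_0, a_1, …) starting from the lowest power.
(a_0, a_1, …) = (1, 1, 1, 2, 0, 1, 1, 1)

Repeated division by 3 gives the digits low-to-high: 3226 = 1 + 1·3^1 + 1·3^2 + 2·3^3 + 1·3^5 + 1·3^6 + 1·3^7. Digit sequence: (1, 1, 1, 2, 0, 1, 1, 1).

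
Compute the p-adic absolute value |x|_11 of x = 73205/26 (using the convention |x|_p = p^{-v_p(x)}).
|73205/26|_11 = 1/14641

Step 1 — compute v_11(x) by factoring powers of 11 out of the numerator and denominator: v_11(73205/26) = 4. Step 2 — apply |x|_p = p^{-v_p(x)} = 11^{-4} = 1/14641.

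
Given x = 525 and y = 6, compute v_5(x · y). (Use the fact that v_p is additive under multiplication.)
v_5(3150) = 2

v_p(x) = 2 (factor: 525 = 5^2 · 21); v_p(y) = 0 (factor: 6 = 5^0 · 6). Additivity: v_p(xy) = v_p(x) + v_p(y) = 2 + 0 = 2. (Direct check: xy = 3150 = 5^2 · (126).)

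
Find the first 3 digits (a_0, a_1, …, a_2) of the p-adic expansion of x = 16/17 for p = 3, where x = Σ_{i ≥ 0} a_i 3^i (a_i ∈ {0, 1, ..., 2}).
(a_0, …, a_2) = (2, 0, 2)

v_3(16/17) = 0 (numerator and denominator both coprime to 3), so x ∈ ℤ_3^×. Compute digits iteratively via a_i = x_i mod 3, x_{i+1} = (x_i − a_i)/3, with x_0 = x:
  x_0 = 16/17;  a_0 = 2;  x_1 = (x_0 − 2)/3 = -6/17
  x_1 = -6/17;  a_1 = 0;  x_2 = (x_1 − 0)/3 = -2/17
  x_2 = -2/17;  a_2 = 2;  x_3 = (x_2 − 2)/3 = -12/17
Digits: (2, 0, 2).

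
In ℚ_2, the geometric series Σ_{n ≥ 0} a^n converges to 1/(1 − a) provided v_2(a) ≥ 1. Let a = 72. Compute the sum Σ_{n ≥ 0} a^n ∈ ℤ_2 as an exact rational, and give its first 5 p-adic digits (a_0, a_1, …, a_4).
Σ a^n = 1/(1 − a) = -1/71;  first 5 digits = (1, 0, 0, 1, 0)

v_2(a) = 3 ≥ 1, so the series converges in ℤ_2 to 1/(1 − a) = 1/(1 − 72) = -1/71. Expand this rational in ℤ_2: compute digits iteratively via d_i = x_i mod 2, x_{i+1} = (x_i − d_i)/2. The first 5 digits are (1, 0, 0, 1, 0).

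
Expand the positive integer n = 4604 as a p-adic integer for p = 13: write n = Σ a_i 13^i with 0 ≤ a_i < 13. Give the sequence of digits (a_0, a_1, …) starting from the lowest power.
(a_0, a_1, …) = (2, 3, 1, 2)

Repeated division by 13 gives the digits low-to-high: 4604 = 2 + 3·13^1 + 1·13^2 + 2·13^3. Digit sequence: (2, 3, 1, 2).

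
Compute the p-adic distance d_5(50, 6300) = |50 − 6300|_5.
d_5(50, 6300) = 1/3125

Step 1 — x − y = 50 − 6300 = -6250. Step 2 — v_5(-6250) = 5 (factor: -6250 = −(5^5 · 2); the sign does not affect v_p). Step 3 — |x − y|_5 = 5^{-5} = 1/3125.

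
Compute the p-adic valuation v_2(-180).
v_2(-180) = 2

v_2(n) is the largest exponent k such that 2^k divides n. Factor out: -180 = -2^2 · 45. (Sign doesn't affect v_p.) So v_2(-180) = 2.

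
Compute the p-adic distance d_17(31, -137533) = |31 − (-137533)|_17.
d_17(31, -137533) = 1/4913

Step 1 — x − y = 31 − (-137533) = 137564. Step 2 — v_17(137564) = 3 (factor: 137564 = (17^3 · 28); the sign does not affect v_p). Step 3 — |x − y|_17 = 17^{-3} = 1/4913.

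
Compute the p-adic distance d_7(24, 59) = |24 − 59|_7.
d_7(24, 59) = 1/7

Step 1 — x − y = 24 − 59 = -35. Step 2 — v_7(-35) = 1 (factor: -35 = −(7^1 · 5); the sign does not affect v_p). Step 3 — |x − y|_7 = 7^{-1} = 1/7.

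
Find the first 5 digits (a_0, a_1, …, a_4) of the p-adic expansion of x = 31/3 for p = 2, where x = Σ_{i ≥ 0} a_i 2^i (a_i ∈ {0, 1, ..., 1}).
(a_0, …, a_4) = (1, 0, 1, 0, 1)

v_2(31/3) = 0 (numerator and denominator both coprime to 2), so x ∈ ℤ_2^×. Compute digits iteratively via a_i = x_i mod 2, x_{i+1} = (x_i − a_i)/2, with x_0 = x:
  x_0 = 31/3;  a_0 = 1;  x_1 = (x_0 − 1)/2 = 14/3
  x_1 = 14/3;  a_1 = 0;  x_2 = (x_1 − 0)/2 = 7/3
  x_2 = 7/3;  a_2 = 1;  x_3 = (x_2 − 1)/2 = 2/3
  x_3 = 2/3;  a_3 = 0;  x_4 = (x_3 − 0)/2 = 1/3
  x_4 = 1/3;  a_4 = 1;  x_5 = (x_4 − 1)/2 = -1/3
Digits: (1, 0, 1, 0, 1).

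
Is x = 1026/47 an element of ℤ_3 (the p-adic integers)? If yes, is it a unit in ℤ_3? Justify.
x ∈ ℤ_3 but not a unit; v_3(x) = 3 > 0

ℤ_3 = {x ∈ ℚ_3 : v_3(x) ≥ 0} and ℤ_3^× = {x ∈ ℤ_3 : v_3(x) = 0}. Here v_3(1026/47) = v_3(num) − v_3(den) = 3; compare against these criteria.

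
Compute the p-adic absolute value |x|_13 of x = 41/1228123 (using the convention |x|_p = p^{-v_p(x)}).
|41/1228123|_13 = 28561

Step 1 — compute v_13(x) by factoring powers of 13 out of the numerator and denominator: v_13(41/1228123) = -4. Step 2 — apply |x|_p = p^{-v_p(x)} = 13^{4} = 28561.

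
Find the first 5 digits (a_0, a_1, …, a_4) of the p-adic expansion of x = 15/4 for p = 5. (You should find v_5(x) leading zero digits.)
(a_0, …, a_4) = (0, 2, 1, 1, 1)

v_5(15/4) = 1, so a_0 = ... = a_0 = 0. Factor out: x = 5^1 · u with u = 3/4 a unit in ℤ_5. Expand u iteratively via a_{v+i} = u_i mod 5, u_{i+1} = (u_i − a_{v+i})/5:
  u_0 = 3/4;  a_1 = 2;  u_1 = (u_0 − 2)/5 = -1/4
  u_1 = -1/4;  a_2 = 1;  u_2 = (u_1 − 1)/5 = -1/4
  u_2 = -1/4;  a_3 = 1;  u_3 = (u_2 − 1)/5 = -1/4
  u_3 = -1/4;  a_4 = 1;  u_4 = (u_3 − 1)/5 = -1/4
Digits: (0, 2, 1, 1, 1).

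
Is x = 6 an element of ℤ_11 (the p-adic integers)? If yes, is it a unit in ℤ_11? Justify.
x ∈ ℤ_11^× (unit); v_11(x) = 0

ℤ_11 = {x ∈ ℚ_11 : v_11(x) ≥ 0} and ℤ_11^× = {x ∈ ℤ_11 : v_11(x) = 0}. Here v_11(6) = v_11(num) − v_11(den) = 0; compare against these criteria.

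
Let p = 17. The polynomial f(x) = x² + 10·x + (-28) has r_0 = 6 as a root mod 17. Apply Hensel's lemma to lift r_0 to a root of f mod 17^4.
r_3 = 73225 (mod 83521)

Hensel: r_{i+1} = r_i − f(r_i)·(f′(r_i))^{-1} mod 17^{i+2}, f′(x) = 2x + 10. Iterate:
  r_0 = 6 (mod 17)
  r_1 = 108 (mod 289)
  r_2 = 4443 (mod 4913)
  r_3 = 73225 (mod 83521)
Final: r = 73225 satisfies f(r) ≡ 0 mod 17^4.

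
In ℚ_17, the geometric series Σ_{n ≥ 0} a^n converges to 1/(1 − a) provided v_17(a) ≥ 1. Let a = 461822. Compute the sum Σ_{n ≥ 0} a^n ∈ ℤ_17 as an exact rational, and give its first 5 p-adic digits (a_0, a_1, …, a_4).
Σ a^n = 1/(1 − a) = -1/461821;  first 5 digits = (1, 0, 0, 9, 5)

v_17(a) = 3 ≥ 1, so the series converges in ℤ_17 to 1/(1 − a) = 1/(1 − 461822) = -1/461821. Expand this rational in ℤ_17: compute digits iteratively via d_i = x_i mod 17, x_{i+1} = (x_i − d_i)/17. The first 5 digits are (1, 0, 0, 9, 5).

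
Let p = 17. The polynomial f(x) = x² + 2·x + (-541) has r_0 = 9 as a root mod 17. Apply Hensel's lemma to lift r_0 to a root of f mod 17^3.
r_2 = 638 (mod 4913)

Hensel: r_{i+1} = r_i − f(r_i)·(f′(r_i))^{-1} mod 17^{i+2}, f′(x) = 2x + 2. Iterate:
  r_0 = 9 (mod 17)
  r_1 = 60 (mod 289)
  r_2 = 638 (mod 4913)
Final: r = 638 satisfies f(r) ≡ 0 mod 17^3.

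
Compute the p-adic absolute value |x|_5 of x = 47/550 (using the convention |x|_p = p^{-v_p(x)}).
|47/550|_5 = 25

Step 1 — compute v_5(x) by factoring powers of 5 out of the numerator and denominator: v_5(47/550) = -2. Step 2 — apply |x|_p = p^{-v_p(x)} = 5^{2} = 25.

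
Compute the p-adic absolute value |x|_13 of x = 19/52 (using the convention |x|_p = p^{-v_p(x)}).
|19/52|_13 = 13

Step 1 — compute v_13(x) by factoring powers of 13 out of the numerator and denominator: v_13(19/52) = -1. Step 2 — apply |x|_p = p^{-v_p(x)} = 13^{1} = 13.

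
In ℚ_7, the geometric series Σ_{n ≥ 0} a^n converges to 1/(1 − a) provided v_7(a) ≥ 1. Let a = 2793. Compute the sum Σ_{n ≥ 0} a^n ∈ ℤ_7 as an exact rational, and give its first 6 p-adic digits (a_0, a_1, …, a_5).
Σ a^n = 1/(1 − a) = -1/2792;  first 6 digits = (1, 0, 1, 1, 2, 2)

v_7(a) = 2 ≥ 1, so the series converges in ℤ_7 to 1/(1 − a) = 1/(1 − 2793) = -1/2792. Expand this rational in ℤ_7: compute digits iteratively via d_i = x_i mod 7, x_{i+1} = (x_i − d_i)/7. The first 6 digits are (1, 0, 1, 1, 2, 2).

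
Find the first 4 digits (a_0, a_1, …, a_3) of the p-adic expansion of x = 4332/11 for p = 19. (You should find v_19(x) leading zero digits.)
(a_0, …, a_3) = (0, 0, 8, 10)

v_19(4332/11) = 2, so a_0 = ... = a_1 = 0. Factor out: x = 19^2 · u with u = 12/11 a unit in ℤ_19. Expand u iteratively via a_{v+i} = u_i mod 19, u_{i+1} = (u_i − a_{v+i})/19:
  u_0 = 12/11;  a_2 = 8;  u_1 = (u_0 − 8)/19 = -4/11
  u_1 = -4/11;  a_3 = 10;  u_2 = (u_1 − 10)/19 = -6/11
Digits: (0, 0, 8, 10).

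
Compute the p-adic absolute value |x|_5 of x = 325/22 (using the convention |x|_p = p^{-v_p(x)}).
|325/22|_5 = 1/25

Step 1 — compute v_5(x) by factoring powers of 5 out of the numerator and denominator: v_5(325/22) = 2. Step 2 — apply |x|_p = p^{-v_p(x)} = 5^{-2} = 1/25.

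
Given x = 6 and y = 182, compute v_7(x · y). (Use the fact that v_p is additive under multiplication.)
v_7(1092) = 1

v_p(x) = 0 (factor: 6 = 7^0 · 6); v_p(y) = 1 (factor: 182 = 7^1 · 26). Additivity: v_p(xy) = v_p(x) + v_p(y) = 0 + 1 = 1. (Direct check: xy = 1092 = 7^1 · (156).)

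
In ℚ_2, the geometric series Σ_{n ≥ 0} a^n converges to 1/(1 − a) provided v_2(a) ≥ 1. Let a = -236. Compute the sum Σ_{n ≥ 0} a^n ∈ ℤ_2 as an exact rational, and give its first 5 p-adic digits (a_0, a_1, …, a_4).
Σ a^n = 1/(1 − a) = 1/237;  first 5 digits = (1, 0, 1, 0, 0)

v_2(a) = 2 ≥ 1, so the series converges in ℤ_2 to 1/(1 − a) = 1/(1 − (-236)) = 1/237. Expand this rational in ℤ_2: compute digits iteratively via d_i = x_i mod 2, x_{i+1} = (x_i − d_i)/2. The first 5 digits are (1, 0, 1, 0, 0).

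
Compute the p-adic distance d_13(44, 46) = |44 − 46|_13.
d_13(44, 46) = 1

Step 1 — x − y = 44 − 46 = -2. Step 2 — v_13(-2) = 0 (factor: -2 = −(13^0 · 2); the sign does not affect v_p). Step 3 — |x − y|_13 = 13^{0} = 1.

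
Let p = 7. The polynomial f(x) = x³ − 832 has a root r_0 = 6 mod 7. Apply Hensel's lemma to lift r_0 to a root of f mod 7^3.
r_2 = 48 (mod 343)

Hensel: r_{i+1} = r_i − f(r_i)/f′(r_i) mod 7^{i+2}, where f′(x) = 3x². Iterate:
  r_0 = 6 (mod 7)
  r_1 = 48 (mod 49)
  r_2 = 48 (mod 343)
Final: r = 48 with f(r) ≡ 0 mod 7^3.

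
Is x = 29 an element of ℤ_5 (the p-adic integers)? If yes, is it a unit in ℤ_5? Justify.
x ∈ ℤ_5^× (unit); v_5(x) = 0

ℤ_5 = {x ∈ ℚ_5 : v_5(x) ≥ 0} and ℤ_5^× = {x ∈ ℤ_5 : v_5(x) = 0}. Here v_5(29) = v_5(num) − v_5(den) = 0; compare against these criteria.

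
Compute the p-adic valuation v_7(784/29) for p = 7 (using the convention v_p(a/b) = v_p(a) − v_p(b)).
v_7(784/29) = 2

Factor powers of 7 from the numerator and denominator of the reduced fraction: 784 = 7^2 · 16 and 29 = 7^0 · 29. Apply v_p(a/b) = v_p(a) − v_p(b): v_7(784/29) = 2 − 0 = 2.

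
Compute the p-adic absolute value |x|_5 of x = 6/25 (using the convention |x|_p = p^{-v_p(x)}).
|6/25|_5 = 25

Step 1 — compute v_5(x) by factoring powers of 5 out of the numerator and denominator: v_5(6/25) = -2. Step 2 — apply |x|_p = p^{-v_p(x)} = 5^{2} = 25.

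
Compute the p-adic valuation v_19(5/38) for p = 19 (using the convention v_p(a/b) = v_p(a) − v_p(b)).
v_19(5/38) = -1

Factor powers of 19 from the numerator and denominator of the reduced fraction: 5 = 19^0 · 5 and 38 = 19^1 · 2. Apply v_p(a/b) = v_p(a) − v_p(b): v_19(5/38) = 0 − 1 = -1.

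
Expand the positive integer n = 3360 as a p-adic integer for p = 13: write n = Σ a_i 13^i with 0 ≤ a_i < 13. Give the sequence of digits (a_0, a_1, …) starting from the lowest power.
(a_0, a_1, …) = (6, 11, 6, 1)

Repeated division by 13 gives the digits low-to-high: 3360 = 6 + 11·13^1 + 6·13^2 + 1·13^3. Digit sequence: (6, 11, 6, 1).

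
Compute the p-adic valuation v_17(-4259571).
v_17(-4259571) = 5

v_17(n) is the largest exponent k such that 17^k divides n. Factor out: -4259571 = -17^5 · 3. (Sign doesn't affect v_p.) So v_17(-4259571) = 5.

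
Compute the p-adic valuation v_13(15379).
v_13(15379) = 3

v_13(n) is the largest exponent k such that 13^k divides n. Factor out: 15379 = 13^3 · 7. (Sign doesn't affect v_p.) So v_13(15379) = 3.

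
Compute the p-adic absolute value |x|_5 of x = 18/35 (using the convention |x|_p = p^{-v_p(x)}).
|18/35|_5 = 5

Step 1 — compute v_5(x) by factoring powers of 5 out of the numerator and denominator: v_5(18/35) = -1. Step 2 — apply |x|_p = p^{-v_p(x)} = 5^{1} = 5.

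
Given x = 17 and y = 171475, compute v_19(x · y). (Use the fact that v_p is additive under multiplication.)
v_19(2915075) = 3

v_p(x) = 0 (factor: 17 = 19^0 · 17); v_p(y) = 3 (factor: 171475 = 19^3 · 25). Additivity: v_p(xy) = v_p(x) + v_p(y) = 0 + 3 = 3. (Direct check: xy = 2915075 = 19^3 · (425).)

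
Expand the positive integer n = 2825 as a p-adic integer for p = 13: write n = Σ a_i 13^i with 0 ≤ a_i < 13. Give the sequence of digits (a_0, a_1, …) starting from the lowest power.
(a_0, a_1, …) = (4, 9, 3, 1)

Repeated division by 13 gives the digits low-to-high: 2825 = 4 + 9·13^1 + 3·13^2 + 1·13^3. Digit sequence: (4, 9, 3, 1).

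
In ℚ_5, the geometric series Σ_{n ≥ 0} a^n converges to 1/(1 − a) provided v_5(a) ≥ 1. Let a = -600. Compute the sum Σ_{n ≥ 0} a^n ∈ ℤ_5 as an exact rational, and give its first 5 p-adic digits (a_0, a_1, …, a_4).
Σ a^n = 1/(1 − a) = 1/601;  first 5 digits = (1, 0, 1, 0, 0)

v_5(a) = 2 ≥ 1, so the series converges in ℤ_5 to 1/(1 − a) = 1/(1 − (-600)) = 1/601. Expand this rational in ℤ_5: compute digits iteratively via d_i = x_i mod 5, x_{i+1} = (x_i − d_i)/5. The first 5 digits are (1, 0, 1, 0, 0).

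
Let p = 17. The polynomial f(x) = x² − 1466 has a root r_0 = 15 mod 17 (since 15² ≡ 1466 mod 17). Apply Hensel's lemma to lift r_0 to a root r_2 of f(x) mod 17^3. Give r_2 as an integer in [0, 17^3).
r_2 = 3245 (mod 4913)

Hensel's recurrence: r_{i+1} = r_i − f(r_i)·(f′(r_i))^{-1} mod 17^{i+2}, with f′(x) = 2x. Iterate:
  r_0 = 15 (mod 17)
  r_1 = 66 (mod 289)
  r_2 = 3245 (mod 4913)
Final: r_2 = 3245, and one checks f(r_2) ≡ 0 mod 17^3.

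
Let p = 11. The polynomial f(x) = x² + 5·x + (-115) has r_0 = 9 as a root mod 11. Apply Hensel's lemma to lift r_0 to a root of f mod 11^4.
r_3 = 119 (mod 14641)

Hensel: r_{i+1} = r_i − f(r_i)·(f′(r_i))^{-1} mod 11^{i+2}, f′(x) = 2x + 5. Iterate:
  r_0 = 9 (mod 11)
  r_1 = 119 (mod 121)
  r_2 = 119 (mod 1331)
  r_3 = 119 (mod 14641)
Final: r = 119 satisfies f(r) ≡ 0 mod 11^4.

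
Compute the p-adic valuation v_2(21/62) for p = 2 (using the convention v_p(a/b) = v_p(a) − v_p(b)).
v_2(21/62) = -1

Factor powers of 2 from the numerator and denominator of the reduced fraction: 21 = 2^0 · 21 and 62 = 2^1 · 31. Apply v_p(a/b) = v_p(a) − v_p(b): v_2(21/62) = 0 − 1 = -1.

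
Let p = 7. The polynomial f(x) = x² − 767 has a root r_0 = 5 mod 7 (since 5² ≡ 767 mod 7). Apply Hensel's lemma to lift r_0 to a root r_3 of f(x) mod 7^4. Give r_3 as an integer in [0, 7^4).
r_3 = 1020 (mod 2401)

Hensel's recurrence: r_{i+1} = r_i − f(r_i)·(f′(r_i))^{-1} mod 7^{i+2}, with f′(x) = 2x. Iterate:
  r_0 = 5 (mod 7)
  r_1 = 40 (mod 49)
  r_2 = 334 (mod 343)
  r_3 = 1020 (mod 2401)
Final: r_3 = 1020, and one checks f(r_3) ≡ 0 mod 7^4.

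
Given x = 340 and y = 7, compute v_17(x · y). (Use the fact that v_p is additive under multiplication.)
v_17(2380) = 1

v_p(x) = 1 (factor: 340 = 17^1 · 20); v_p(y) = 0 (factor: 7 = 17^0 · 7). Additivity: v_p(xy) = v_p(x) + v_p(y) = 1 + 0 = 1. (Direct check: xy = 2380 = 17^1 · (140).)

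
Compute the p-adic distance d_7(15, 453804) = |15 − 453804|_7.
d_7(15, 453804) = 1/16807

Step 1 — x − y = 15 − 453804 = -453789. Step 2 — v_7(-453789) = 5 (factor: -453789 = −(7^5 · 27); the sign does not affect v_p). Step 3 — |x − y|_7 = 7^{-5} = 1/16807.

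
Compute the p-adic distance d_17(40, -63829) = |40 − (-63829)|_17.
d_17(40, -63829) = 1/4913

Step 1 — x − y = 40 − (-63829) = 63869. Step 2 — v_17(63869) = 3 (factor: 63869 = (17^3 · 13); the sign does not affect v_p). Step 3 — |x − y|_17 = 17^{-3} = 1/4913.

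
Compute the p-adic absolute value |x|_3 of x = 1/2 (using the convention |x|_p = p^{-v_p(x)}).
|1/2|_3 = 1

Step 1 — compute v_3(x) by factoring powers of 3 out of the numerator and denominator: v_3(1/2) = 0. Step 2 — apply |x|_p = p^{-v_p(x)} = 3^{0} = 1.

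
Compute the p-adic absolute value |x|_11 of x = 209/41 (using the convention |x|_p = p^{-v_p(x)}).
|209/41|_11 = 1/11

Step 1 — compute v_11(x) by factoring powers of 11 out of the numerator and denominator: v_11(209/41) = 1. Step 2 — apply |x|_p = p^{-v_p(x)} = 11^{-1} = 1/11.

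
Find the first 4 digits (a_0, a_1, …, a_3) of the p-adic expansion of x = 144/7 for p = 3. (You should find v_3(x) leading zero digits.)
(a_0, …, a_3) = (0, 0, 1, 0)

v_3(144/7) = 2, so a_0 = ... = a_1 = 0. Factor out: x = 3^2 · u with u = 16/7 a unit in ℤ_3. Expand u iteratively via a_{v+i} = u_i mod 3, u_{i+1} = (u_i − a_{v+i})/3:
  u_0 = 16/7;  a_2 = 1;  u_1 = (u_0 − 1)/3 = 3/7
  u_1 = 3/7;  a_3 = 0;  u_2 = (u_1 − 0)/3 = 1/7
Digits: (0, 0, 1, 0).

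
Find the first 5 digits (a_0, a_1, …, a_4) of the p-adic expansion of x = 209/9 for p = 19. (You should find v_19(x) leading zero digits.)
(a_0, …, a_4) = (0, 16, 14, 14, 14)

v_19(209/9) = 1, so a_0 = ... = a_0 = 0. Factor out: x = 19^1 · u with u = 11/9 a unit in ℤ_19. Expand u iteratively via a_{v+i} = u_i mod 19, u_{i+1} = (u_i − a_{v+i})/19:
  u_0 = 11/9;  a_1 = 16;  u_1 = (u_0 − 16)/19 = -7/9
  u_1 = -7/9;  a_2 = 14;  u_2 = (u_1 − 14)/19 = -7/9
  u_2 = -7/9;  a_3 = 14;  u_3 = (u_2 − 14)/19 = -7/9
  u_3 = -7/9;  a_4 = 14;  u_4 = (u_3 − 14)/19 = -7/9
Digits: (0, 16, 14, 14, 14).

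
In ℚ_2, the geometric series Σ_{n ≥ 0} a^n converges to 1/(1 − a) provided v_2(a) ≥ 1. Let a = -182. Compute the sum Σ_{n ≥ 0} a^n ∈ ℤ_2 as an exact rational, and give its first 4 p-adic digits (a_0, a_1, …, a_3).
Σ a^n = 1/(1 − a) = 1/183;  first 4 digits = (1, 1, 1, 0)

v_2(a) = 1 ≥ 1, so the series converges in ℤ_2 to 1/(1 − a) = 1/(1 − (-182)) = 1/183. Expand this rational in ℤ_2: compute digits iteratively via d_i = x_i mod 2, x_{i+1} = (x_i − d_i)/2. The first 4 digits are (1, 1, 1, 0).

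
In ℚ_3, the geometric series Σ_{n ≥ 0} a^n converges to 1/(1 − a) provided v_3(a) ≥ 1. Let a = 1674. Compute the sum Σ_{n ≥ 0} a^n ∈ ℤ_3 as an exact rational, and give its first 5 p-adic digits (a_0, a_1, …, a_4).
Σ a^n = 1/(1 − a) = -1/1673;  first 5 digits = (1, 0, 0, 2, 2)

v_3(a) = 3 ≥ 1, so the series converges in ℤ_3 to 1/(1 − a) = 1/(1 − 1674) = -1/1673. Expand this rational in ℤ_3: compute digits iteratively via d_i = x_i mod 3, x_{i+1} = (x_i − d_i)/3. The first 5 digits are (1, 0, 0, 2, 2).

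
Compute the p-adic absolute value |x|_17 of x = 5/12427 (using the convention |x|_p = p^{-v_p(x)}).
|5/12427|_17 = 289

Step 1 — compute v_17(x) by factoring powers of 17 out of the numerator and denominator: v_17(5/12427) = -2. Step 2 — apply |x|_p = p^{-v_p(x)} = 17^{2} = 289.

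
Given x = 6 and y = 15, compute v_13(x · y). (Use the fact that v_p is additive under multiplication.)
v_13(90) = 0

v_p(x) = 0 (factor: 6 = 13^0 · 6); v_p(y) = 0 (factor: 15 = 13^0 · 15). Additivity: v_p(xy) = v_p(x) + v_p(y) = 0 + 0 = 0. (Direct check: xy = 90 = 13^0 · (90).)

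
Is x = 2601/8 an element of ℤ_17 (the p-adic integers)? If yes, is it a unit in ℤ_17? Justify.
x ∈ ℤ_17 but not a unit; v_17(x) = 2 > 0

ℤ_17 = {x ∈ ℚ_17 : v_17(x) ≥ 0} and ℤ_17^× = {x ∈ ℤ_17 : v_17(x) = 0}. Here v_17(2601/8) = v_17(num) − v_17(den) = 2; compare against these criteria.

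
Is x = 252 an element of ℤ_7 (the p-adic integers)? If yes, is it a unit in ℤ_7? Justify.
x ∈ ℤ_7 but not a unit; v_7(x) = 1 > 0

ℤ_7 = {x ∈ ℚ_7 : v_7(x) ≥ 0} and ℤ_7^× = {x ∈ ℤ_7 : v_7(x) = 0}. Here v_7(252) = v_7(num) − v_7(den) = 1; compare against these criteria.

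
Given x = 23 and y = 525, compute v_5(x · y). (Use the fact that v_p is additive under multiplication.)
v_5(12075) = 2

v_p(x) = 0 (factor: 23 = 5^0 · 23); v_p(y) = 2 (factor: 525 = 5^2 · 21). Additivity: v_p(xy) = v_p(x) + v_p(y) = 0 + 2 = 2. (Direct check: xy = 12075 = 5^2 · (483).)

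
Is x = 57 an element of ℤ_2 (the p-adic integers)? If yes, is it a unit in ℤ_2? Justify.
x ∈ ℤ_2^× (unit); v_2(x) = 0

ℤ_2 = {x ∈ ℚ_2 : v_2(x) ≥ 0} and ℤ_2^× = {x ∈ ℤ_2 : v_2(x) = 0}. Here v_2(57) = v_2(num) − v_2(den) = 0; compare against these criteria.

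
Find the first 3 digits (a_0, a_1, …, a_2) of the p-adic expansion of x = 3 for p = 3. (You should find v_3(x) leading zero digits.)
(a_0, …, a_2) = (0, 1, 0)

v_3(3) = 1, so a_0 = ... = a_0 = 0. Factor out: x = 3^1 · u with u = 1 a unit in ℤ_3. Expand u iteratively via a_{v+i} = u_i mod 3, u_{i+1} = (u_i − a_{v+i})/3:
  u_0 = 1;  a_1 = 1;  u_1 = (u_0 − 1)/3 = 0
  u_1 = 0;  a_2 = 0;  u_2 = (u_1 − 0)/3 = 0
Digits: (0, 1, 0).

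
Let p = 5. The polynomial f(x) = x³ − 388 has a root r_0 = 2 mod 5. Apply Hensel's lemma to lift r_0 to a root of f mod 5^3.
r_2 = 67 (mod 125)

Hensel: r_{i+1} = r_i − f(r_i)/f′(r_i) mod 5^{i+2}, where f′(x) = 3x². Iterate:
  r_0 = 2 (mod 5)
  r_1 = 17 (mod 25)
  r_2 = 67 (mod 125)
Final: r = 67 with f(r) ≡ 0 mod 5^3.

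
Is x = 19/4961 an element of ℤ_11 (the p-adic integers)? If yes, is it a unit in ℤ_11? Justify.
x ∉ ℤ_11 (v_11(x) = -2 < 0)

ℤ_11 = {x ∈ ℚ_11 : v_11(x) ≥ 0} and ℤ_11^× = {x ∈ ℤ_11 : v_11(x) = 0}. Here v_11(19/4961) = v_11(num) − v_11(den) = -2; compare against these criteria.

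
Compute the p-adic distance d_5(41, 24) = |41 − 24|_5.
d_5(41, 24) = 1

Step 1 — x − y = 41 − 24 = 17. Step 2 — v_5(17) = 0 (factor: 17 = (5^0 · 17); the sign does not affect v_p). Step 3 — |x − y|_5 = 5^{0} = 1.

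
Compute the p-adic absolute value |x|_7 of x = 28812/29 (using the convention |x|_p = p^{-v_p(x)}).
|28812/29|_7 = 1/2401

Step 1 — compute v_7(x) by factoring powers of 7 out of the numerator and denominator: v_7(28812/29) = 4. Step 2 — apply |x|_p = p^{-v_p(x)} = 7^{-4} = 1/2401.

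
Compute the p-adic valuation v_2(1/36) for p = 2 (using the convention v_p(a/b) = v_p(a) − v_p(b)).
v_2(1/36) = -2

Factor powers of 2 from the numerator and denominator of the reduced fraction: 1 = 2^0 · 1 and 36 = 2^2 · 9. Apply v_p(a/b) = v_p(a) − v_p(b): v_2(1/36) = 0 − 2 = -2.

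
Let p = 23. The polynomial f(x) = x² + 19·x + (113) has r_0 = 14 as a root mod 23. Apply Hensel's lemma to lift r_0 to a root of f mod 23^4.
r_3 = 254946 (mod 279841)

Hensel: r_{i+1} = r_i − f(r_i)·(f′(r_i))^{-1} mod 23^{i+2}, f′(x) = 2x + 19. Iterate:
  r_0 = 14 (mod 23)
  r_1 = 497 (mod 529)
  r_2 = 11606 (mod 12167)
  r_3 = 254946 (mod 279841)
Final: r = 254946 satisfies f(r) ≡ 0 mod 23^4.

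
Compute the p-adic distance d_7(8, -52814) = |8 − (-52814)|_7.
d_7(8, -52814) = 1/2401

Step 1 — x − y = 8 − (-52814) = 52822. Step 2 — v_7(52822) = 4 (factor: 52822 = (7^4 · 22); the sign does not affect v_p). Step 3 — |x − y|_7 = 7^{-4} = 1/2401.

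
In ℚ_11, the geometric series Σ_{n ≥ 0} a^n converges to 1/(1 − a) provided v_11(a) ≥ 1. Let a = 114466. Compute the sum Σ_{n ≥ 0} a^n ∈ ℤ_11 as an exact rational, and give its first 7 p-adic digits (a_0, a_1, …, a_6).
Σ a^n = 1/(1 − a) = -1/114465;  first 7 digits = (1, 0, 0, 9, 7, 0, 4)

v_11(a) = 3 ≥ 1, so the series converges in ℤ_11 to 1/(1 − a) = 1/(1 − 114466) = -1/114465. Expand this rational in ℤ_11: compute digits iteratively via d_i = x_i mod 11, x_{i+1} = (x_i − d_i)/11. The first 7 digits are (1, 0, 0, 9, 7, 0, 4).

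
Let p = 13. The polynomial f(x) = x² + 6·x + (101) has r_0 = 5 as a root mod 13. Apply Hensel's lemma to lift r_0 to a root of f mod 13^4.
r_3 = 16853 (mod 28561)

Hensel: r_{i+1} = r_i − f(r_i)·(f′(r_i))^{-1} mod 13^{i+2}, f′(x) = 2x + 6. Iterate:
  r_0 = 5 (mod 13)
  r_1 = 122 (mod 169)
  r_2 = 1474 (mod 2197)
  r_3 = 16853 (mod 28561)
Final: r = 16853 satisfies f(r) ≡ 0 mod 13^4.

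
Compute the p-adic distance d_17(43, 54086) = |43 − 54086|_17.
d_17(43, 54086) = 1/4913

Step 1 — x − y = 43 − 54086 = -54043. Step 2 — v_17(-54043) = 3 (factor: -54043 = −(17^3 · 11); the sign does not affect v_p). Step 3 — |x − y|_17 = 17^{-3} = 1/4913.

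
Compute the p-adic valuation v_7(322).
v_7(322) = 1

v_7(n) is the largest exponent k such that 7^k divides n. Factor out: 322 = 7^1 · 46. (Sign doesn't affect v_p.) So v_7(322) = 1.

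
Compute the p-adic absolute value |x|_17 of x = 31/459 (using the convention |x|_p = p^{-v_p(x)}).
|31/459|_17 = 17

Step 1 — compute v_17(x) by factoring powers of 17 out of the numerator and denominator: v_17(31/459) = -1. Step 2 — apply |x|_p = p^{-v_p(x)} = 17^{1} = 17.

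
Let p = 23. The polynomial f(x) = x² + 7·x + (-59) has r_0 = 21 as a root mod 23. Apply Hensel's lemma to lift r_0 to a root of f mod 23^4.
r_3 = 251296 (mod 279841)

Hensel: r_{i+1} = r_i − f(r_i)·(f′(r_i))^{-1} mod 23^{i+2}, f′(x) = 2x + 7. Iterate:
  r_0 = 21 (mod 23)
  r_1 = 21 (mod 529)
  r_2 = 7956 (mod 12167)
  r_3 = 251296 (mod 279841)
Final: r = 251296 satisfies f(r) ≡ 0 mod 23^4.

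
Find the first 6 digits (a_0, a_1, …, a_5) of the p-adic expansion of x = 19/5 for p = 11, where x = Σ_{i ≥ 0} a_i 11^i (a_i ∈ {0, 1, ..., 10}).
(a_0, …, a_5) = (6, 2, 2, 2, 2, 2)

v_11(19/5) = 0 (numerator and denominator both coprime to 11), so x ∈ ℤ_11^×. Compute digits iteratively via a_i = x_i mod 11, x_{i+1} = (x_i − a_i)/11, with x_0 = x:
  x_0 = 19/5;  a_0 = 6;  x_1 = (x_0 − 6)/11 = -1/5
  x_1 = -1/5;  a_1 = 2;  x_2 = (x_1 − 2)/11 = -1/5
  x_2 = -1/5;  a_2 = 2;  x_3 = (x_2 − 2)/11 = -1/5
  x_3 = -1/5;  a_3 = 2;  x_4 = (x_3 − 2)/11 = -1/5
  x_4 = -1/5;  a_4 = 2;  x_5 = (x_4 − 2)/11 = -1/5
  x_5 = -1/5;  a_5 = 2;  x_6 = (x_5 − 2)/11 = -1/5
Digits: (6, 2, 2, 2, 2, 2).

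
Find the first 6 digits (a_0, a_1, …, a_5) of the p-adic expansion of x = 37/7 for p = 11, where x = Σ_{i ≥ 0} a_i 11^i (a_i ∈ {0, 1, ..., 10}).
(a_0, …, a_5) = (10, 9, 7, 4, 9, 7)

v_11(37/7) = 0 (numerator and denominator both coprime to 11), so x ∈ ℤ_11^×. Compute digits iteratively via a_i = x_i mod 11, x_{i+1} = (x_i − a_i)/11, with x_0 = x:
  x_0 = 37/7;  a_0 = 10;  x_1 = (x_0 − 10)/11 = -3/7
  x_1 = -3/7;  a_1 = 9;  x_2 = (x_1 − 9)/11 = -6/7
  x_2 = -6/7;  a_2 = 7;  x_3 = (x_2 − 7)/11 = -5/7
  x_3 = -5/7;  a_3 = 4;  x_4 = (x_3 − 4)/11 = -3/7
  x_4 = -3/7;  a_4 = 9;  x_5 = (x_4 − 9)/11 = -6/7
  x_5 = -6/7;  a_5 = 7;  x_6 = (x_5 − 7)/11 = -5/7
Digits: (10, 9, 7, 4, 9, 7).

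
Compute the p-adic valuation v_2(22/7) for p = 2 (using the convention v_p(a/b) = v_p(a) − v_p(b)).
v_2(22/7) = 1

Factor powers of 2 from the numerator and denominator of the reduced fraction: 22 = 2^1 · 11 and 7 = 2^0 · 7. Apply v_p(a/b) = v_p(a) − v_p(b): v_2(22/7) = 1 − 0 = 1.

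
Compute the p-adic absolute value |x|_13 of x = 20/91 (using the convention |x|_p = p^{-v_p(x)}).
|20/91|_13 = 13

Step 1 — compute v_13(x) by factoring powers of 13 out of the numerator and denominator: v_13(20/91) = -1. Step 2 — apply |x|_p = p^{-v_p(x)} = 13^{1} = 13.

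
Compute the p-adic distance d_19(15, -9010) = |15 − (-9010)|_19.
d_19(15, -9010) = 1/361

Step 1 — x − y = 15 − (-9010) = 9025. Step 2 — v_19(9025) = 2 (factor: 9025 = (19^2 · 25); the sign does not affect v_p). Step 3 — |x − y|_19 = 19^{-2} = 1/361.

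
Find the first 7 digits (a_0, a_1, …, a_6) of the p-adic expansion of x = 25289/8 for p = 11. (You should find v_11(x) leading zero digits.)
(a_0, …, a_6) = (0, 0, 0, 1, 7, 9, 6)

v_11(25289/8) = 3, so a_0 = ... = a_2 = 0. Factor out: x = 11^3 · u with u = 19/8 a unit in ℤ_11. Expand u iteratively via a_{v+i} = u_i mod 11, u_{i+1} = (u_i − a_{v+i})/11:
  u_0 = 19/8;  a_3 = 1;  u_1 = (u_0 − 1)/11 = 1/8
  u_1 = 1/8;  a_4 = 7;  u_2 = (u_1 − 7)/11 = -5/8
  u_2 = -5/8;  a_5 = 9;  u_3 = (u_2 − 9)/11 = -7/8
  u_3 = -7/8;  a_6 = 6;  u_4 = (u_3 − 6)/11 = -5/8
Digits: (0, 0, 0, 1, 7, 9, 6).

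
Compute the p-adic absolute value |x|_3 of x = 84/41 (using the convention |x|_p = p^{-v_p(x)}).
|84/41|_3 = 1/3

Step 1 — compute v_3(x) by factoring powers of 3 out of the numerator and denominator: v_3(84/41) = 1. Step 2 — apply |x|_p = p^{-v_p(x)} = 3^{-1} = 1/3.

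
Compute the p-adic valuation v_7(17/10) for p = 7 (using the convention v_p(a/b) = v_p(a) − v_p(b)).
v_7(17/10) = 0

Factor powers of 7 from the numerator and denominator of the reduced fraction: 17 = 7^0 · 17 and 10 = 7^0 · 10. Apply v_p(a/b) = v_p(a) − v_p(b): v_7(17/10) = 0 − 0 = 0.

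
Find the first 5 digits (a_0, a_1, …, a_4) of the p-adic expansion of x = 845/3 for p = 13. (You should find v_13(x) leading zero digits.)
(a_0, …, a_4) = (0, 0, 6, 4, 4)

v_13(845/3) = 2, so a_0 = ... = a_1 = 0. Factor out: x = 13^2 · u with u = 5/3 a unit in ℤ_13. Expand u iteratively via a_{v+i} = u_i mod 13, u_{i+1} = (u_i − a_{v+i})/13:
  u_0 = 5/3;  a_2 = 6;  u_1 = (u_0 − 6)/13 = -1/3
  u_1 = -1/3;  a_3 = 4;  u_2 = (u_1 − 4)/13 = -1/3
  u_2 = -1/3;  a_4 = 4;  u_3 = (u_2 − 4)/13 = -1/3
Digits: (0, 0, 6, 4, 4).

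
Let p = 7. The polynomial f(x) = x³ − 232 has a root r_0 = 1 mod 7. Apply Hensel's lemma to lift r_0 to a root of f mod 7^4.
r_3 = 323 (mod 2401)

Hensel: r_{i+1} = r_i − f(r_i)/f′(r_i) mod 7^{i+2}, where f′(x) = 3x². Iterate:
  r_0 = 1 (mod 7)
  r_1 = 29 (mod 49)
  r_2 = 323 (mod 343)
  r_3 = 323 (mod 2401)
Final: r = 323 with f(r) ≡ 0 mod 7^4.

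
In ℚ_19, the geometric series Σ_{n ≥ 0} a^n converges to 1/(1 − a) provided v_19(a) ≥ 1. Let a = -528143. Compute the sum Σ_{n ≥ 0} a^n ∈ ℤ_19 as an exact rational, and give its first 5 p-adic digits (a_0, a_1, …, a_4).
Σ a^n = 1/(1 − a) = 1/528144;  first 5 digits = (1, 0, 0, 18, 14)

v_19(a) = 3 ≥ 1, so the series converges in ℤ_19 to 1/(1 − a) = 1/(1 − (-528143)) = 1/528144. Expand this rational in ℤ_19: compute digits iteratively via d_i = x_i mod 19, x_{i+1} = (x_i − d_i)/19. The first 5 digits are (1, 0, 0, 18, 14).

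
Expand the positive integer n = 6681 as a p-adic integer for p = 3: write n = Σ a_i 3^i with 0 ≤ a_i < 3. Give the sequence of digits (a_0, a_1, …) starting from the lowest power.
(a_0, a_1, …) = (0, 1, 1, 1, 1, 0, 0, 0, 1)

Repeated division by 3 gives the digits low-to-high: 6681 = 1·3^1 + 1·3^2 + 1·3^3 + 1·3^4 + 1·3^8. Digit sequence: (0, 1, 1, 1, 1, 0, 0, 0, 1).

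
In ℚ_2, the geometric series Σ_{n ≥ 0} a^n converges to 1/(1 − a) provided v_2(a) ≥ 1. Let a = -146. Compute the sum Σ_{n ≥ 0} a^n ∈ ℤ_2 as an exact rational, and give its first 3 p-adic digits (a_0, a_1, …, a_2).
Σ a^n = 1/(1 − a) = 1/147;  first 3 digits = (1, 1, 0)

v_2(a) = 1 ≥ 1, so the series converges in ℤ_2 to 1/(1 − a) = 1/(1 − (-146)) = 1/147. Expand this rational in ℤ_2: compute digits iteratively via d_i = x_i mod 2, x_{i+1} = (x_i − d_i)/2. The first 3 digits are (1, 1, 0).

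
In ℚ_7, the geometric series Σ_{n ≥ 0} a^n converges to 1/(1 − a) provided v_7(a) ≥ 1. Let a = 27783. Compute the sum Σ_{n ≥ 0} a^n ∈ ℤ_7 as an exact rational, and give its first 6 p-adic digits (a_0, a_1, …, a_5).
Σ a^n = 1/(1 − a) = -1/27782;  first 6 digits = (1, 0, 0, 4, 4, 1)

v_7(a) = 3 ≥ 1, so the series converges in ℤ_7 to 1/(1 − a) = 1/(1 − 27783) = -1/27782. Expand this rational in ℤ_7: compute digits iteratively via d_i = x_i mod 7, x_{i+1} = (x_i − d_i)/7. The first 6 digits are (1, 0, 0, 4, 4, 1).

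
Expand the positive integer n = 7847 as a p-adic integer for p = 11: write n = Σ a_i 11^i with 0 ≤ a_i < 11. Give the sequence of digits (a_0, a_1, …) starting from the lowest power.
(a_0, a_1, …) = (4, 9, 9, 5)

Repeated division by 11 gives the digits low-to-high: 7847 = 4 + 9·11^1 + 9·11^2 + 5·11^3. Digit sequence: (4, 9, 9, 5).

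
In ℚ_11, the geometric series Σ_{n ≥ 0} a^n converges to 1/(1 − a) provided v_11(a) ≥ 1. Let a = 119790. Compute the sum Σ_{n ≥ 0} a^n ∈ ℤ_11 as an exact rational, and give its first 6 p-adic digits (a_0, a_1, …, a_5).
Σ a^n = 1/(1 − a) = -1/119789;  first 6 digits = (1, 0, 0, 2, 8, 0)

v_11(a) = 3 ≥ 1, so the series converges in ℤ_11 to 1/(1 − a) = 1/(1 − 119790) = -1/119789. Expand this rational in ℤ_11: compute digits iteratively via d_i = x_i mod 11, x_{i+1} = (x_i − d_i)/11. The first 6 digits are (1, 0, 0, 2, 8, 0).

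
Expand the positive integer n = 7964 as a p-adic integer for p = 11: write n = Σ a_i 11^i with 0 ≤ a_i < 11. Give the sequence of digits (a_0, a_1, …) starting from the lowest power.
(a_0, a_1, …) = (0, 9, 10, 5)

Repeated division by 11 gives the digits low-to-high: 7964 = 9·11^1 + 10·11^2 + 5·11^3. Digit sequence: (0, 9, 10, 5).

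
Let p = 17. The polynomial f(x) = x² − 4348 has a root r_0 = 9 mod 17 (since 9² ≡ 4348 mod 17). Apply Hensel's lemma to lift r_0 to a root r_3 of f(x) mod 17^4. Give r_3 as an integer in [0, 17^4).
r_3 = 20460 (mod 83521)

Hensel's recurrence: r_{i+1} = r_i − f(r_i)·(f′(r_i))^{-1} mod 17^{i+2}, with f′(x) = 2x. Iterate:
  r_0 = 9 (mod 17)
  r_1 = 230 (mod 289)
  r_2 = 808 (mod 4913)
  r_3 = 20460 (mod 83521)
Final: r_3 = 20460, and one checks f(r_3) ≡ 0 mod 17^4.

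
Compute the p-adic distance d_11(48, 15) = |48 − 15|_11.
d_11(48, 15) = 1/11

Step 1 — x − y = 48 − 15 = 33. Step 2 — v_11(33) = 1 (factor: 33 = (11^1 · 3); the sign does not affect v_p). Step 3 — |x − y|_11 = 11^{-1} = 1/11.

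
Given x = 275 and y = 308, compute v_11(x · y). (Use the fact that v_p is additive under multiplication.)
v_11(84700) = 2

v_p(x) = 1 (factor: 275 = 11^1 · 25); v_p(y) = 1 (factor: 308 = 11^1 · 28). Additivity: v_p(xy) = v_p(x) + v_p(y) = 1 + 1 = 2. (Direct check: xy = 84700 = 11^2 · (700).)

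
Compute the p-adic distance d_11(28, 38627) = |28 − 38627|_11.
d_11(28, 38627) = 1/1331

Step 1 — x − y = 28 − 38627 = -38599. Step 2 — v_11(-38599) = 3 (factor: -38599 = −(11^3 · 29); the sign does not affect v_p). Step 3 — |x − y|_11 = 11^{-3} = 1/1331.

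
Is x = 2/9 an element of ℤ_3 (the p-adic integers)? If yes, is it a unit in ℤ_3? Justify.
x ∉ ℤ_3 (v_3(x) = -2 < 0)

ℤ_3 = {x ∈ ℚ_3 : v_3(x) ≥ 0} and ℤ_3^× = {x ∈ ℤ_3 : v_3(x) = 0}. Here v_3(2/9) = v_3(num) − v_3(den) = -2; compare against these criteria.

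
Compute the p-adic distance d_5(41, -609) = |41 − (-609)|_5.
d_5(41, -609) = 1/25

Step 1 — x − y = 41 − (-609) = 650. Step 2 — v_5(650) = 2 (factor: 650 = (5^2 · 26); the sign does not affect v_p). Step 3 — |x − y|_5 = 5^{-2} = 1/25.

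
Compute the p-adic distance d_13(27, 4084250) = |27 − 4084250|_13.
d_13(27, 4084250) = 1/371293

Step 1 — x − y = 27 − 4084250 = -4084223. Step 2 — v_13(-4084223) = 5 (factor: -4084223 = −(13^5 · 11); the sign does not affect v_p). Step 3 — |x − y|_13 = 13^{-5} = 1/371293.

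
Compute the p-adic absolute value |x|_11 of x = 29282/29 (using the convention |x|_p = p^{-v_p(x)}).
|29282/29|_11 = 1/14641

Step 1 — compute v_11(x) by factoring powers of 11 out of the numerator and denominator: v_11(29282/29) = 4. Step 2 — apply |x|_p = p^{-v_p(x)} = 11^{-4} = 1/14641.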